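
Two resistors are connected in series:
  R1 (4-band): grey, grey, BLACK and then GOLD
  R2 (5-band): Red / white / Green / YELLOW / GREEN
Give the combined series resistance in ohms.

R1: grey, grey → 88; black ×1 → 88 Ω.
R2: red, white, green → 295; yellow ×10^4 → 2950000 Ω.
Series: 88 + 2950000 = 2950088 Ω.

2950088 Ω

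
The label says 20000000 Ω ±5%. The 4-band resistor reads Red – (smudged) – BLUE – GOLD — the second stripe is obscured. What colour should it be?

black

20000000 Ω = 20 × 10^6.
The second band gives digit 0 of the significand, and 0 is black.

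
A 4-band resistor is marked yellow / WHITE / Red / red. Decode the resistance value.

Yellow → 4 (first significant figure)
White → 9 (second significant figure)
Red → ×10^2 multiplier
49 × 100 = 4900 Ω

4900 Ω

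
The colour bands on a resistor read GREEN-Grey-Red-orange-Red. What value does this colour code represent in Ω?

Green → 5 (first significant figure)
Grey → 8 (second significant figure)
Red → 2 (third significant figure)
Orange → ×10^3 multiplier
582 × 1000 = 582000 Ω

582000 Ω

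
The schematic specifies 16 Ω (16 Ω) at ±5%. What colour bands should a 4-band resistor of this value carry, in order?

brown, blue, black, gold

16 Ω = 16 × 10^0.
1 → brown
6 → blue
Multiplier 10^0 → black.
±5% tolerance → gold.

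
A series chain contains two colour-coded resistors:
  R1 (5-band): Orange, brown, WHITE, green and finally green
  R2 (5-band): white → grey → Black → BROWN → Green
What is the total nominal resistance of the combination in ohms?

31909800 Ω

R1: orange, brown, white → 319; green ×10^5 → 31900000 Ω.
R2: white, grey, black → 980; brown ×10 → 9800 Ω.
Series: 31900000 + 9800 = 31909800 Ω.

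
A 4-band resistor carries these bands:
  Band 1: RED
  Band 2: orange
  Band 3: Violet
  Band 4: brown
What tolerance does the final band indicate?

The last band, brown, is the tolerance band.
Brown corresponds to ±1%.

±1%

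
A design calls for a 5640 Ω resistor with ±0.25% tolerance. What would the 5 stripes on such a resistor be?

5640 Ω = 564 × 10^1.
5 → green
6 → blue
4 → yellow
Multiplier 10^1 → brown.
±0.25% tolerance → blue.

green, blue, yellow, brown, blue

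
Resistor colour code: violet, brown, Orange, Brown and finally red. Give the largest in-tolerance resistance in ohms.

Violet → 7 (first significant figure)
Brown → 1 (second significant figure)
Orange → 3 (third significant figure)
Brown → ×10 multiplier
Red → ±2% tolerance
713 × 10 = 7130 Ω
Largest = 7130 × (1 + 2/100) = 7272.6 Ω.

7272.6 Ω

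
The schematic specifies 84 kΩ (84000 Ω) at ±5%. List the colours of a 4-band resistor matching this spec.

grey, yellow, orange, gold

84000 Ω = 84 × 10^3.
8 → grey
4 → yellow
Multiplier 10^3 → orange.
±5% tolerance → gold.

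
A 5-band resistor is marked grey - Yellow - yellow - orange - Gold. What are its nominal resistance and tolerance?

844000 Ω ±5%

Grey → 8 (first significant figure)
Yellow → 4 (second significant figure)
Yellow → 4 (third significant figure)
Orange → ×10^3 multiplier
Gold → ±5% tolerance
844 × 1000 = 844000 Ω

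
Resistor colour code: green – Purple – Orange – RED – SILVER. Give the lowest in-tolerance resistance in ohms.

Green → 5 (first significant figure)
Violet → 7 (second significant figure)
Orange → 3 (third significant figure)
Red → ×10^2 multiplier
Silver → ±10% tolerance
573 × 100 = 57300 Ω
Lowest = 57300 × (1 − 10/100) = 51570 Ω.

51570 Ω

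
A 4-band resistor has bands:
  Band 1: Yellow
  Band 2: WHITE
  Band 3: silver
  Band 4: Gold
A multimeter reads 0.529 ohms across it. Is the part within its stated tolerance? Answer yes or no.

no

Yellow → 4 (first significant figure)
White → 9 (second significant figure)
Silver → ×0.01 multiplier
Gold → ±5% tolerance
49 × 0.01 = 0.49 Ω
Allowed range: 0.4655 Ω to 0.5145 Ω.
0.529 ohms lies outside that range.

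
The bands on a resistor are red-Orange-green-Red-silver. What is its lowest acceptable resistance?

21150 Ω

Red → 2 (first significant figure)
Orange → 3 (second significant figure)
Green → 5 (third significant figure)
Red → ×10^2 multiplier
Silver → ±10% tolerance
235 × 100 = 23500 Ω
Lowest = 23500 × (1 − 10/100) = 21150 Ω.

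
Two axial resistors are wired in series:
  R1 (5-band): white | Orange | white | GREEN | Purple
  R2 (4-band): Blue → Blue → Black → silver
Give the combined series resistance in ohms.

R1: white, orange, white → 939; green ×10^5 → 93900000 Ω.
R2: blue, blue → 66; black ×1 → 66 Ω.
Series: 93900000 + 66 = 93900066 Ω.

93900066 Ω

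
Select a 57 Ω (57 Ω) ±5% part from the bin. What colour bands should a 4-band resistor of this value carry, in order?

green, violet, black, gold

57 Ω = 57 × 10^0.
5 → green
7 → violet
Multiplier 10^0 → black.
±5% tolerance → gold.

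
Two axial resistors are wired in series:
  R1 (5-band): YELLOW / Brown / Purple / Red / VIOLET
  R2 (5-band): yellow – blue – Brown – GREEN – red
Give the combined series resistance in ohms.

R1: yellow, brown, violet → 417; red ×10^2 → 41700 Ω.
R2: yellow, blue, brown → 461; green ×10^5 → 46100000 Ω.
Series: 41700 + 46100000 = 46141700 Ω.

46141700 Ω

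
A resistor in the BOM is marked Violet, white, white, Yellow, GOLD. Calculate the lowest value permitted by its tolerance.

Violet → 7 (first significant figure)
White → 9 (second significant figure)
White → 9 (third significant figure)
Yellow → ×10^4 multiplier
Gold → ±5% tolerance
799 × 10000 = 7990000 Ω
Lowest = 7990000 × (1 − 5/100) = 7590500 Ω.

7590500 Ω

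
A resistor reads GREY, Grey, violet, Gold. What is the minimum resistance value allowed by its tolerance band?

Grey → 8 (first significant figure)
Grey → 8 (second significant figure)
Violet → ×10^7 multiplier
Gold → ±5% tolerance
88 × 10000000 = 880000000 Ω
Minimum = 880000000 × (1 − 5/100) = 836000000 Ω.

836000000 Ω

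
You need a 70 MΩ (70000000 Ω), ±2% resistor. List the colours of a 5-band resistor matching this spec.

70000000 Ω = 700 × 10^5.
7 → violet
0 → black
0 → black
Multiplier 10^5 → green.
±2% tolerance → red.

violet, black, black, green, red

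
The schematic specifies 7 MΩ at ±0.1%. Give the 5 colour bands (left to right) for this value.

violet, black, black, yellow, violet

7000000 Ω = 700 × 10^4.
7 → violet
0 → black
0 → black
Multiplier 10^4 → yellow.
±0.1% tolerance → violet.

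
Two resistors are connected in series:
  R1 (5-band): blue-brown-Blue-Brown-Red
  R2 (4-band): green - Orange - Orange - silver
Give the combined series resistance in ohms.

59160 Ω

R1: blue, brown, blue → 616; brown ×10 → 6160 Ω.
R2: green, orange → 53; orange ×10^3 → 53000 Ω.
Series: 6160 + 53000 = 59160 Ω.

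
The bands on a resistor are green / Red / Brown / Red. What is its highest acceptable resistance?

530.4 Ω

Green → 5 (first significant figure)
Red → 2 (second significant figure)
Brown → ×10 multiplier
Red → ±2% tolerance
52 × 10 = 520 Ω
Highest = 520 × (1 + 2/100) = 530.4 Ω.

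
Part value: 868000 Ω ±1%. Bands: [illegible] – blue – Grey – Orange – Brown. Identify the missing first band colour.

868000 Ω = 868 × 10^3.
The first band gives digit 8 of the significand, and 8 is grey.

grey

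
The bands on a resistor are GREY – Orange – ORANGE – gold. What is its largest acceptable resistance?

87150 Ω

Grey → 8 (first significant figure)
Orange → 3 (second significant figure)
Orange → ×10^3 multiplier
Gold → ±5% tolerance
83 × 1000 = 83000 Ω
Largest = 83000 × (1 + 5/100) = 87150 Ω.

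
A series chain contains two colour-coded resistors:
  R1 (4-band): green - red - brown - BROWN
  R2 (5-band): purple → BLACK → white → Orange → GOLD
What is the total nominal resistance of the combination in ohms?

R1: green, red → 52; brown ×10 → 520 Ω.
R2: violet, black, white → 709; orange ×10^3 → 709000 Ω.
Series: 520 + 709000 = 709520 Ω.

709520 Ω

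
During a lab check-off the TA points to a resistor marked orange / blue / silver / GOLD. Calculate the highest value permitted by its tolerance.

Orange → 3 (first significant figure)
Blue → 6 (second significant figure)
Silver → ×0.01 multiplier
Gold → ±5% tolerance
36 × 0.01 = 0.36 Ω
Highest = 0.36 × (1 + 5/100) = 0.378 Ω.

0.378 Ω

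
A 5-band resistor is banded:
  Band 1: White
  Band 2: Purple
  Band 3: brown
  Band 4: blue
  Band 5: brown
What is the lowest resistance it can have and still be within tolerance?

White → 9 (first significant figure)
Violet → 7 (second significant figure)
Brown → 1 (third significant figure)
Blue → ×10^6 multiplier
Brown → ±1% tolerance
971 × 1000000 = 971000000 Ω
Lowest = 971000000 × (1 − 1/100) = 961290000 Ω.

961290000 Ω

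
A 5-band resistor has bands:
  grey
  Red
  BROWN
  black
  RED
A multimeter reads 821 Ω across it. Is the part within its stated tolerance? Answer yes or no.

yes

Grey → 8 (first significant figure)
Red → 2 (second significant figure)
Brown → 1 (third significant figure)
Black → ×1 multiplier
Red → ±2% tolerance
821 × 1 = 821 Ω
Allowed range: 804.58 Ω to 837.42 Ω.
821 Ω lies inside that range.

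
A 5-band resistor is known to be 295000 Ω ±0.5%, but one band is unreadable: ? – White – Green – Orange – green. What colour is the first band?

red

295000 Ω = 295 × 10^3.
The first band gives digit 2 of the significand, and 2 is red.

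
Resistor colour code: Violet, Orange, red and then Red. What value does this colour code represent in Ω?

7300 Ω

Violet → 7 (first significant figure)
Orange → 3 (second significant figure)
Red → ×10^2 multiplier
73 × 100 = 7300 Ω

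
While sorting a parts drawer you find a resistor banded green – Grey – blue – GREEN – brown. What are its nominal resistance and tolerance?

Green → 5 (first significant figure)
Grey → 8 (second significant figure)
Blue → 6 (third significant figure)
Green → ×10^5 multiplier
Brown → ±1% tolerance
586 × 100000 = 58600000 Ω

58600000 Ω ±1%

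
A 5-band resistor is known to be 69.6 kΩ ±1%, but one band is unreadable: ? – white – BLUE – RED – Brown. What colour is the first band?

69600 Ω = 696 × 10^2.
The first band gives digit 6 of the significand, and 6 is blue.

blue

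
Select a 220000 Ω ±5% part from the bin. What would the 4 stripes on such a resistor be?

red, red, yellow, gold

220000 Ω = 22 × 10^4.
2 → red
2 → red
Multiplier 10^4 → yellow.
±5% tolerance → gold.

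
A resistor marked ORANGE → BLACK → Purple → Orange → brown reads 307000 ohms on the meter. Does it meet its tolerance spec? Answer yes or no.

yes

Orange → 3 (first significant figure)
Black → 0 (second significant figure)
Violet → 7 (third significant figure)
Orange → ×10^3 multiplier
Brown → ±1% tolerance
307 × 1000 = 307000 Ω
Allowed range: 303930 Ω to 310070 Ω.
307000 ohms lies inside that range.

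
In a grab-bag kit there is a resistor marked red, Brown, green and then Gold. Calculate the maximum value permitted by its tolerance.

Red → 2 (first significant figure)
Brown → 1 (second significant figure)
Green → ×10^5 multiplier
Gold → ±5% tolerance
21 × 100000 = 2100000 Ω
Maximum = 2100000 × (1 + 5/100) = 2205000 Ω.

2205000 Ω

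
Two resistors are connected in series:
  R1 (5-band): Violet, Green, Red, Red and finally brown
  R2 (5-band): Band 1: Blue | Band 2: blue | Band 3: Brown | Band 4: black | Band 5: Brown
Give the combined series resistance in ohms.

R1: violet, green, red → 752; red ×10^2 → 75200 Ω.
R2: blue, blue, brown → 661; black ×1 → 661 Ω.
Series: 75200 + 661 = 75861 Ω.

75861 Ω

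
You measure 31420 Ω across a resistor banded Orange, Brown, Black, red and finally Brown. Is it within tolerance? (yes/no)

Orange → 3 (first significant figure)
Brown → 1 (second significant figure)
Black → 0 (third significant figure)
Red → ×10^2 multiplier
Brown → ±1% tolerance
310 × 100 = 31000 Ω
Allowed range: 30690 Ω to 31310 Ω.
31420 Ω lies outside that range.

no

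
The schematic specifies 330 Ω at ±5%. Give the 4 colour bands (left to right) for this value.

330 Ω = 33 × 10^1.
3 → orange
3 → orange
Multiplier 10^1 → brown.
±5% tolerance → gold.

orange, orange, brown, gold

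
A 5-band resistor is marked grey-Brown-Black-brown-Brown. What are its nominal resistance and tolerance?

Grey → 8 (first significant figure)
Brown → 1 (second significant figure)
Black → 0 (third significant figure)
Brown → ×10 multiplier
Brown → ±1% tolerance
810 × 10 = 8100 Ω

8100 Ω ±1%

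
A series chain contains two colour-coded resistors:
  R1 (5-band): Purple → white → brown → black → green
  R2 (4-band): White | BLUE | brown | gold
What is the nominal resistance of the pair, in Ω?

R1: violet, white, brown → 791; black ×1 → 791 Ω.
R2: white, blue → 96; brown ×10 → 960 Ω.
Series: 791 + 960 = 1751 Ω.

1751 Ω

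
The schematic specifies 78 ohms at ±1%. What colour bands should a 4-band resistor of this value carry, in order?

violet, grey, black, brown

78 Ω = 78 × 10^0.
7 → violet
8 → grey
Multiplier 10^0 → black.
±1% tolerance → brown.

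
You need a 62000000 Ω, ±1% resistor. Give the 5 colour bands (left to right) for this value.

62000000 Ω = 620 × 10^5.
6 → blue
2 → red
0 → black
Multiplier 10^5 → green.
±1% tolerance → brown.

blue, red, black, green, brown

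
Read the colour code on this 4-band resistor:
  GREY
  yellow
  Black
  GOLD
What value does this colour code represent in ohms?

Grey → 8 (first significant figure)
Yellow → 4 (second significant figure)
Black → ×1 multiplier
84 × 1 = 84 Ω

84 Ω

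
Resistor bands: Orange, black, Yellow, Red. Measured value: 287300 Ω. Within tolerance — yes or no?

no

Orange → 3 (first significant figure)
Black → 0 (second significant figure)
Yellow → ×10^4 multiplier
Red → ±2% tolerance
30 × 10000 = 300000 Ω
Allowed range: 294000 Ω to 306000 Ω.
287300 Ω lies outside that range.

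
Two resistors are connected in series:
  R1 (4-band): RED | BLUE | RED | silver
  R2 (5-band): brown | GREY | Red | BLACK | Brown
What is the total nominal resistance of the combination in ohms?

R1: red, blue → 26; red ×10^2 → 2600 Ω.
R2: brown, grey, red → 182; black ×1 → 182 Ω.
Series: 2600 + 182 = 2782 Ω.

2782 Ω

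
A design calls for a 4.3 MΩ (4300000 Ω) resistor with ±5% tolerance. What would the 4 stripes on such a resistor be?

yellow, orange, green, gold

4300000 Ω = 43 × 10^5.
4 → yellow
3 → orange
Multiplier 10^5 → green.
±5% tolerance → gold.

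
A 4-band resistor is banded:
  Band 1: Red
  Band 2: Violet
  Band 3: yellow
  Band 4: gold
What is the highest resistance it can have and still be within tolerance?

283500 Ω

Red → 2 (first significant figure)
Violet → 7 (second significant figure)
Yellow → ×10^4 multiplier
Gold → ±5% tolerance
27 × 10000 = 270000 Ω
Highest = 270000 × (1 + 5/100) = 283500 Ω.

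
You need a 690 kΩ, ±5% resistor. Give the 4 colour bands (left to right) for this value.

blue, white, yellow, gold

690000 Ω = 69 × 10^4.
6 → blue
9 → white
Multiplier 10^4 → yellow.
±5% tolerance → gold.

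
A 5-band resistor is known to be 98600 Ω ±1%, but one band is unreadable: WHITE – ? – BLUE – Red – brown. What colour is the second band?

grey

98600 Ω = 986 × 10^2.
The second band gives digit 8 of the significand, and 8 is grey.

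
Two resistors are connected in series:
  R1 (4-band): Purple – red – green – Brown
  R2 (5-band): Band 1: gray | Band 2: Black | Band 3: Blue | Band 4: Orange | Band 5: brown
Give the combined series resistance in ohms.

R1: violet, red → 72; green ×10^5 → 7200000 Ω.
R2: grey, black, blue → 806; orange ×10^3 → 806000 Ω.
Series: 7200000 + 806000 = 8006000 Ω.

8006000 Ω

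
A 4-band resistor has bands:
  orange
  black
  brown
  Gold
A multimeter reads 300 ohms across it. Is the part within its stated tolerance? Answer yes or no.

Orange → 3 (first significant figure)
Black → 0 (second significant figure)
Brown → ×10 multiplier
Gold → ±5% tolerance
30 × 10 = 300 Ω
Allowed range: 285 Ω to 315 Ω.
300 ohms lies inside that range.

yes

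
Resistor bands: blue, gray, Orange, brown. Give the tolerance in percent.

±1%

The last band, brown, is the tolerance band.
Brown corresponds to ±1%.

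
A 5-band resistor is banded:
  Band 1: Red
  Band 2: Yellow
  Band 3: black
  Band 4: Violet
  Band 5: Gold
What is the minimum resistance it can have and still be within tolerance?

2280000000 Ω

Red → 2 (first significant figure)
Yellow → 4 (second significant figure)
Black → 0 (third significant figure)
Violet → ×10^7 multiplier
Gold → ±5% tolerance
240 × 10000000 = 2400000000 Ω
Minimum = 2400000000 × (1 − 5/100) = 2280000000 Ω.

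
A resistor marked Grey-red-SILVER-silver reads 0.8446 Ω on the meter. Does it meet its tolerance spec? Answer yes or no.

Grey → 8 (first significant figure)
Red → 2 (second significant figure)
Silver → ×0.01 multiplier
Silver → ±10% tolerance
82 × 0.01 = 0.82 Ω
Allowed range: 0.738 Ω to 0.902 Ω.
0.8446 Ω lies inside that range.

yes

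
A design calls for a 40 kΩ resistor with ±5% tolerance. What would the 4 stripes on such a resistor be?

40000 Ω = 40 × 10^3.
4 → yellow
0 → black
Multiplier 10^3 → orange.
±5% tolerance → gold.

yellow, black, orange, gold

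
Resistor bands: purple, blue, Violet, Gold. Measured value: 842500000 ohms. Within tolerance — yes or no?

no

Violet → 7 (first significant figure)
Blue → 6 (second significant figure)
Violet → ×10^7 multiplier
Gold → ±5% tolerance
76 × 10000000 = 760000000 Ω
Allowed range: 722000000 Ω to 798000000 Ω.
842500000 ohms lies outside that range.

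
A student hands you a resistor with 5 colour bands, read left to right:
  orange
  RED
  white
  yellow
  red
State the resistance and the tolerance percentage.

Orange → 3 (first significant figure)
Red → 2 (second significant figure)
White → 9 (third significant figure)
Yellow → ×10^4 multiplier
Red → ±2% tolerance
329 × 10000 = 3290000 Ω

3290000 Ω ±2%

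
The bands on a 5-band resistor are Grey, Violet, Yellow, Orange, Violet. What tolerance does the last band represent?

The last band, violet, is the tolerance band.
Violet corresponds to ±0.1%.

±0.1%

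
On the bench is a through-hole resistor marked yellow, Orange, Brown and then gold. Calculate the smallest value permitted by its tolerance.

Yellow → 4 (first significant figure)
Orange → 3 (second significant figure)
Brown → ×10 multiplier
Gold → ±5% tolerance
43 × 10 = 430 Ω
Smallest = 430 × (1 − 5/100) = 408.5 Ω.

408.5 Ω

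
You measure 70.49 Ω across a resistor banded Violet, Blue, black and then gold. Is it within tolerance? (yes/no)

Violet → 7 (first significant figure)
Blue → 6 (second significant figure)
Black → ×1 multiplier
Gold → ±5% tolerance
76 × 1 = 76 Ω
Allowed range: 72.2 Ω to 79.8 Ω.
70.49 Ω lies outside that range.

no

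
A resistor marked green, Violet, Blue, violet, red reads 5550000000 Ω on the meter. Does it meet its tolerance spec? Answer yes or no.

no

Green → 5 (first significant figure)
Violet → 7 (second significant figure)
Blue → 6 (third significant figure)
Violet → ×10^7 multiplier
Red → ±2% tolerance
576 × 10000000 = 5760000000 Ω
Allowed range: 5644800000 Ω to 5875200000 Ω.
5550000000 Ω lies outside that range.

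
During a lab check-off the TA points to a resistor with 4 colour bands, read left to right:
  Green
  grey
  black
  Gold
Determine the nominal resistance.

Green → 5 (first significant figure)
Grey → 8 (second significant figure)
Black → ×1 multiplier
58 × 1 = 58 Ω

58 Ω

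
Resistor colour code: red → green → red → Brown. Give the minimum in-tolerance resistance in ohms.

2475 Ω

Red → 2 (first significant figure)
Green → 5 (second significant figure)
Red → ×10^2 multiplier
Brown → ±1% tolerance
25 × 100 = 2500 Ω
Minimum = 2500 × (1 − 1/100) = 2475 Ω.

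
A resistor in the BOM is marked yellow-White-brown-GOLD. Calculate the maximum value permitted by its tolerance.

Yellow → 4 (first significant figure)
White → 9 (second significant figure)
Brown → ×10 multiplier
Gold → ±5% tolerance
49 × 10 = 490 Ω
Maximum = 490 × (1 + 5/100) = 514.5 Ω.

514.5 Ω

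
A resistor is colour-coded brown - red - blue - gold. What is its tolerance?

±5%

The last band, gold, is the tolerance band.
Gold corresponds to ±5%.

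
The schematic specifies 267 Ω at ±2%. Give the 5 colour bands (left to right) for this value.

red, blue, violet, black, red

267 Ω = 267 × 10^0.
2 → red
6 → blue
7 → violet
Multiplier 10^0 → black.
±2% tolerance → red.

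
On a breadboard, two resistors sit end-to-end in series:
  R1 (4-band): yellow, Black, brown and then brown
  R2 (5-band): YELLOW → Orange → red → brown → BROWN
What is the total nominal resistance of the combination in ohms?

R1: yellow, black → 40; brown ×10 → 400 Ω.
R2: yellow, orange, red → 432; brown ×10 → 4320 Ω.
Series: 400 + 4320 = 4720 Ω.

4720 Ω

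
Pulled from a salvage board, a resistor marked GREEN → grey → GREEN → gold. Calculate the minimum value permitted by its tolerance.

Green → 5 (first significant figure)
Grey → 8 (second significant figure)
Green → ×10^5 multiplier
Gold → ±5% tolerance
58 × 100000 = 5800000 Ω
Minimum = 5800000 × (1 − 5/100) = 5510000 Ω.

5510000 Ω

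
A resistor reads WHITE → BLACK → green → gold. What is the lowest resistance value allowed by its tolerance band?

White → 9 (first significant figure)
Black → 0 (second significant figure)
Green → ×10^5 multiplier
Gold → ±5% tolerance
90 × 100000 = 9000000 Ω
Lowest = 9000000 × (1 − 5/100) = 8550000 Ω.

8550000 Ω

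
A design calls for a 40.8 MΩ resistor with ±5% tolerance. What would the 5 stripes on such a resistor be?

yellow, black, grey, green, gold

40800000 Ω = 408 × 10^5.
4 → yellow
0 → black
8 → grey
Multiplier 10^5 → green.
±5% tolerance → gold.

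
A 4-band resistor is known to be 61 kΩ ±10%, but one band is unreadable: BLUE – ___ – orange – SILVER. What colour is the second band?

brown

61000 Ω = 61 × 10^3.
The second band gives digit 1 of the significand, and 1 is brown.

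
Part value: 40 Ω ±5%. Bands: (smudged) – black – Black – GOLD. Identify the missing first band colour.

40 Ω = 40 × 10^0.
The first band gives digit 4 of the significand, and 4 is yellow.

yellow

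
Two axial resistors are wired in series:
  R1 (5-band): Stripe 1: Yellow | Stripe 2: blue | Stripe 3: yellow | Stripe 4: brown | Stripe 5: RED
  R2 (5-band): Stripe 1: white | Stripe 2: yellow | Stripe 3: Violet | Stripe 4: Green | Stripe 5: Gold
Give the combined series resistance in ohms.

94704640 Ω

R1: yellow, blue, yellow → 464; brown ×10 → 4640 Ω.
R2: white, yellow, violet → 947; green ×10^5 → 94700000 Ω.
Series: 4640 + 94700000 = 94704640 Ω.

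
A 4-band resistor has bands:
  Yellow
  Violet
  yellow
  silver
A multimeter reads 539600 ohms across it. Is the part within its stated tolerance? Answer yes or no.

Yellow → 4 (first significant figure)
Violet → 7 (second significant figure)
Yellow → ×10^4 multiplier
Silver → ±10% tolerance
47 × 10000 = 470000 Ω
Allowed range: 423000 Ω to 517000 Ω.
539600 ohms lies outside that range.

no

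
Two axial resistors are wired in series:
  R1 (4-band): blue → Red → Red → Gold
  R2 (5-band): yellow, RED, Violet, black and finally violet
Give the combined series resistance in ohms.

6627 Ω

R1: blue, red → 62; red ×10^2 → 6200 Ω.
R2: yellow, red, violet → 427; black ×1 → 427 Ω.
Series: 6200 + 427 = 6627 Ω.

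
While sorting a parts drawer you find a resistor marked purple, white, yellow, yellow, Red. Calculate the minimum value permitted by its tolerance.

Violet → 7 (first significant figure)
White → 9 (second significant figure)
Yellow → 4 (third significant figure)
Yellow → ×10^4 multiplier
Red → ±2% tolerance
794 × 10000 = 7940000 Ω
Minimum = 7940000 × (1 − 2/100) = 7781200 Ω.

7781200 Ω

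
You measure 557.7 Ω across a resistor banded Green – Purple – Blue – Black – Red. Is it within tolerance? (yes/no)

no

Green → 5 (first significant figure)
Violet → 7 (second significant figure)
Blue → 6 (third significant figure)
Black → ×1 multiplier
Red → ±2% tolerance
576 × 1 = 576 Ω
Allowed range: 564.48 Ω to 587.52 Ω.
557.7 Ω lies outside that range.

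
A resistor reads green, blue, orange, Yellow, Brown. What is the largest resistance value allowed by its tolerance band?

Green → 5 (first significant figure)
Blue → 6 (second significant figure)
Orange → 3 (third significant figure)
Yellow → ×10^4 multiplier
Brown → ±1% tolerance
563 × 10000 = 5630000 Ω
Largest = 5630000 × (1 + 1/100) = 5686300 Ω.

5686300 Ω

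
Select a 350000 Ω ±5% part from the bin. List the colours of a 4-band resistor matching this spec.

350000 Ω = 35 × 10^4.
3 → orange
5 → green
Multiplier 10^4 → yellow.
±5% tolerance → gold.

orange, green, yellow, gold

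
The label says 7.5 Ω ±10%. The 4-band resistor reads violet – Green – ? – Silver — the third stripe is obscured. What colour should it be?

7.5 Ω = 75 × 10^-1.
The third band is the multiplier, 10^-1, which is gold.

gold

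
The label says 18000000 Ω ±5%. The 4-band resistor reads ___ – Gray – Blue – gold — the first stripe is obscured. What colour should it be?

18000000 Ω = 18 × 10^6.
The first band gives digit 1 of the significand, and 1 is brown.

brown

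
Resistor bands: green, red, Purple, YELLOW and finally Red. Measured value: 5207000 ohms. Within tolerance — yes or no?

Green → 5 (first significant figure)
Red → 2 (second significant figure)
Violet → 7 (third significant figure)
Yellow → ×10^4 multiplier
Red → ±2% tolerance
527 × 10000 = 5270000 Ω
Allowed range: 5164600 Ω to 5375400 Ω.
5207000 ohms lies inside that range.

yes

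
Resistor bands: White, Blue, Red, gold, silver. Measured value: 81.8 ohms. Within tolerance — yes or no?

White → 9 (first significant figure)
Blue → 6 (second significant figure)
Red → 2 (third significant figure)
Gold → ×0.1 multiplier
Silver → ±10% tolerance
962 × 0.1 = 96.2 Ω
Allowed range: 86.58 Ω to 105.82 Ω.
81.8 ohms lies outside that range.

no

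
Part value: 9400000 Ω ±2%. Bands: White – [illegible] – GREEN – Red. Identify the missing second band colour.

yellow

9400000 Ω = 94 × 10^5.
The second band gives digit 4 of the significand, and 4 is yellow.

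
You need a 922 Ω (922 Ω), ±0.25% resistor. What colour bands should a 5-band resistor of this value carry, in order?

922 Ω = 922 × 10^0.
9 → white
2 → red
2 → red
Multiplier 10^0 → black.
±0.25% tolerance → blue.

white, red, red, black, blue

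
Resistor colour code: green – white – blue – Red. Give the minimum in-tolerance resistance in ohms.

Green → 5 (first significant figure)
White → 9 (second significant figure)
Blue → ×10^6 multiplier
Red → ±2% tolerance
59 × 1000000 = 59000000 Ω
Minimum = 59000000 × (1 − 2/100) = 57820000 Ω.

57820000 Ω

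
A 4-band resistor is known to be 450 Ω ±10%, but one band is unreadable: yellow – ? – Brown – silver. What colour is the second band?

green

450 Ω = 45 × 10^1.
The second band gives digit 5 of the significand, and 5 is green.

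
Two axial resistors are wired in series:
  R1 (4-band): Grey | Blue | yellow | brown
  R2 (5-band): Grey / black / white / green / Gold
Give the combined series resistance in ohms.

81760000 Ω

R1: grey, blue → 86; yellow ×10^4 → 860000 Ω.
R2: grey, black, white → 809; green ×10^5 → 80900000 Ω.
Series: 860000 + 80900000 = 81760000 Ω.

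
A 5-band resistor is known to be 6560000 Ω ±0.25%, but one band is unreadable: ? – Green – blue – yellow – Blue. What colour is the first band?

blue

6560000 Ω = 656 × 10^4.
The first band gives digit 6 of the significand, and 6 is blue.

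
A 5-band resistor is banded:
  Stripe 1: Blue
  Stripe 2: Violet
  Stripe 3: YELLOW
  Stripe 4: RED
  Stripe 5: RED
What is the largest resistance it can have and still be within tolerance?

68748 Ω

Blue → 6 (first significant figure)
Violet → 7 (second significant figure)
Yellow → 4 (third significant figure)
Red → ×10^2 multiplier
Red → ±2% tolerance
674 × 100 = 67400 Ω
Largest = 67400 × (1 + 2/100) = 68748 Ω.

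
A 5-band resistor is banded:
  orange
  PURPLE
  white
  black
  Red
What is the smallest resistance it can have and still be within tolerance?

371.42 Ω

Orange → 3 (first significant figure)
Violet → 7 (second significant figure)
White → 9 (third significant figure)
Black → ×1 multiplier
Red → ±2% tolerance
379 × 1 = 379 Ω
Smallest = 379 × (1 − 2/100) = 371.42 Ω.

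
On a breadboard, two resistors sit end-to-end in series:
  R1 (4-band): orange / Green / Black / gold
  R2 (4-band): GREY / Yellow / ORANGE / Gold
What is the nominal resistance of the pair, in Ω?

R1: orange, green → 35; black ×1 → 35 Ω.
R2: grey, yellow → 84; orange ×10^3 → 84000 Ω.
Series: 35 + 84000 = 84035 Ω.

84035 Ω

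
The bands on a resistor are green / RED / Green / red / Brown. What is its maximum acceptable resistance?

53025 Ω

Green → 5 (first significant figure)
Red → 2 (second significant figure)
Green → 5 (third significant figure)
Red → ×10^2 multiplier
Brown → ±1% tolerance
525 × 100 = 52500 Ω
Maximum = 52500 × (1 + 1/100) = 53025 Ω.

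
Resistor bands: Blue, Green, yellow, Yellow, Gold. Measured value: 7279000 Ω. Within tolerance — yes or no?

no

Blue → 6 (first significant figure)
Green → 5 (second significant figure)
Yellow → 4 (third significant figure)
Yellow → ×10^4 multiplier
Gold → ±5% tolerance
654 × 10000 = 6540000 Ω
Allowed range: 6213000 Ω to 6867000 Ω.
7279000 Ω lies outside that range.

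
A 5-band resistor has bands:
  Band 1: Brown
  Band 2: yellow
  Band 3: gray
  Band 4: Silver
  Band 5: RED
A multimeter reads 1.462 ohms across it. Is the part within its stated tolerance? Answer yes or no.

yes

Brown → 1 (first significant figure)
Yellow → 4 (second significant figure)
Grey → 8 (third significant figure)
Silver → ×0.01 multiplier
Red → ±2% tolerance
148 × 0.01 = 1.48 Ω
Allowed range: 1.4504 Ω to 1.5096 Ω.
1.462 ohms lies inside that range.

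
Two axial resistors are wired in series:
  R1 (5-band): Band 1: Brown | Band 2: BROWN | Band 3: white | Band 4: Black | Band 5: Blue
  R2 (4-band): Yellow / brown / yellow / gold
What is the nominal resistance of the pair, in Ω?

R1: brown, brown, white → 119; black ×1 → 119 Ω.
R2: yellow, brown → 41; yellow ×10^4 → 410000 Ω.
Series: 119 + 410000 = 410119 Ω.

410119 Ω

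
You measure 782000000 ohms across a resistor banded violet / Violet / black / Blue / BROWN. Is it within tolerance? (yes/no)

no

Violet → 7 (first significant figure)
Violet → 7 (second significant figure)
Black → 0 (third significant figure)
Blue → ×10^6 multiplier
Brown → ±1% tolerance
770 × 1000000 = 770000000 Ω
Allowed range: 762300000 Ω to 777700000 Ω.
782000000 ohms lies outside that range.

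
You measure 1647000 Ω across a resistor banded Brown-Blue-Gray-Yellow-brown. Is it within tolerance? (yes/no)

Brown → 1 (first significant figure)
Blue → 6 (second significant figure)
Grey → 8 (third significant figure)
Yellow → ×10^4 multiplier
Brown → ±1% tolerance
168 × 10000 = 1680000 Ω
Allowed range: 1663200 Ω to 1696800 Ω.
1647000 Ω lies outside that range.

no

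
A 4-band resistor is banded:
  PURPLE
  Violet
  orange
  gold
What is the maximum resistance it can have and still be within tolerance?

80850 Ω

Violet → 7 (first significant figure)
Violet → 7 (second significant figure)
Orange → ×10^3 multiplier
Gold → ±5% tolerance
77 × 1000 = 77000 Ω
Maximum = 77000 × (1 + 5/100) = 80850 Ω.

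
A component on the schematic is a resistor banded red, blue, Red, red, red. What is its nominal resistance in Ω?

26200 Ω

Red → 2 (first significant figure)
Blue → 6 (second significant figure)
Red → 2 (third significant figure)
Red → ×10^2 multiplier
262 × 100 = 26200 Ω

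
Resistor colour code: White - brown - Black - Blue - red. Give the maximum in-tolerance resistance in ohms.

White → 9 (first significant figure)
Brown → 1 (second significant figure)
Black → 0 (third significant figure)
Blue → ×10^6 multiplier
Red → ±2% tolerance
910 × 1000000 = 910000000 Ω
Maximum = 910000000 × (1 + 2/100) = 928200000 Ω.

928200000 Ω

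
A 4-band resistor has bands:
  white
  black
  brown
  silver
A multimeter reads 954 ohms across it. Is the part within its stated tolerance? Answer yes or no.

yes

White → 9 (first significant figure)
Black → 0 (second significant figure)
Brown → ×10 multiplier
Silver → ±10% tolerance
90 × 10 = 900 Ω
Allowed range: 810 Ω to 990 Ω.
954 ohms lies inside that range.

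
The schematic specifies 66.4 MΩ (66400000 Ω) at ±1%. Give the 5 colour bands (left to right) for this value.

blue, blue, yellow, green, brown

66400000 Ω = 664 × 10^5.
6 → blue
6 → blue
4 → yellow
Multiplier 10^5 → green.
±1% tolerance → brown.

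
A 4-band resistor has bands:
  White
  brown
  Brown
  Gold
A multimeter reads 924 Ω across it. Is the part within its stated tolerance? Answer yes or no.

White → 9 (first significant figure)
Brown → 1 (second significant figure)
Brown → ×10 multiplier
Gold → ±5% tolerance
91 × 10 = 910 Ω
Allowed range: 864.5 Ω to 955.5 Ω.
924 Ω lies inside that range.

yes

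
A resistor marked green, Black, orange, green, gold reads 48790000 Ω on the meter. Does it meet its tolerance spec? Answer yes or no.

yes

Green → 5 (first significant figure)
Black → 0 (second significant figure)
Orange → 3 (third significant figure)
Green → ×10^5 multiplier
Gold → ±5% tolerance
503 × 100000 = 50300000 Ω
Allowed range: 47785000 Ω to 52815000 Ω.
48790000 Ω lies inside that range.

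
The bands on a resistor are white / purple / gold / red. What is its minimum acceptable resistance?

9.506 Ω

White → 9 (first significant figure)
Violet → 7 (second significant figure)
Gold → ×0.1 multiplier
Red → ±2% tolerance
97 × 0.1 = 9.7 Ω
Minimum = 9.7 × (1 − 2/100) = 9.506 Ω.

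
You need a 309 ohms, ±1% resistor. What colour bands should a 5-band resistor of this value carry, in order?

309 Ω = 309 × 10^0.
3 → orange
0 → black
9 → white
Multiplier 10^0 → black.
±1% tolerance → brown.

orange, black, white, black, brown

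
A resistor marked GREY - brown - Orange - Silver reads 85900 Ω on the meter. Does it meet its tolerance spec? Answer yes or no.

Grey → 8 (first significant figure)
Brown → 1 (second significant figure)
Orange → ×10^3 multiplier
Silver → ±10% tolerance
81 × 1000 = 81000 Ω
Allowed range: 72900 Ω to 89100 Ω.
85900 Ω lies inside that range.

yes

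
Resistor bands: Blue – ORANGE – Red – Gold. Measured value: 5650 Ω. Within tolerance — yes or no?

no

Blue → 6 (first significant figure)
Orange → 3 (second significant figure)
Red → ×10^2 multiplier
Gold → ±5% tolerance
63 × 100 = 6300 Ω
Allowed range: 5985 Ω to 6615 Ω.
5650 Ω lies outside that range.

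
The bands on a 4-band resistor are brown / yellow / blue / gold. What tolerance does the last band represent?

The last band, gold, is the tolerance band.
Gold corresponds to ±5%.

±5%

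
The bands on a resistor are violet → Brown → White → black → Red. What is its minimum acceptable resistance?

Violet → 7 (first significant figure)
Brown → 1 (second significant figure)
White → 9 (third significant figure)
Black → ×1 multiplier
Red → ±2% tolerance
719 × 1 = 719 Ω
Minimum = 719 × (1 − 2/100) = 704.62 Ω.

704.62 Ω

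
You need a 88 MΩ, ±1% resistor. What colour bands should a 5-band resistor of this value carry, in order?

grey, grey, black, green, brown

88000000 Ω = 880 × 10^5.
8 → grey
8 → grey
0 → black
Multiplier 10^5 → green.
±1% tolerance → brown.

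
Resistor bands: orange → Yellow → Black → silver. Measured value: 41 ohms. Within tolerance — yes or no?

Orange → 3 (first significant figure)
Yellow → 4 (second significant figure)
Black → ×1 multiplier
Silver → ±10% tolerance
34 × 1 = 34 Ω
Allowed range: 30.6 Ω to 37.4 Ω.
41 ohms lies outside that range.

no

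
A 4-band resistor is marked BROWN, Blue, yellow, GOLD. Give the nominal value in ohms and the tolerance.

160000 Ω ±5%

Brown → 1 (first significant figure)
Blue → 6 (second significant figure)
Yellow → ×10^4 multiplier
Gold → ±5% tolerance
16 × 10000 = 160000 Ω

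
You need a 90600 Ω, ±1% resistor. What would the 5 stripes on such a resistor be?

white, black, blue, red, brown

90600 Ω = 906 × 10^2.
9 → white
0 → black
6 → blue
Multiplier 10^2 → red.
±1% tolerance → brown.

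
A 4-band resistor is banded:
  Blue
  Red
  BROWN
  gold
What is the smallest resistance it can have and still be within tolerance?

589 Ω

Blue → 6 (first significant figure)
Red → 2 (second significant figure)
Brown → ×10 multiplier
Gold → ±5% tolerance
62 × 10 = 620 Ω
Smallest = 620 × (1 − 5/100) = 589 Ω.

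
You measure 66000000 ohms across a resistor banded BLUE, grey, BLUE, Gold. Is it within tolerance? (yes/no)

yes

Blue → 6 (first significant figure)
Grey → 8 (second significant figure)
Blue → ×10^6 multiplier
Gold → ±5% tolerance
68 × 1000000 = 68000000 Ω
Allowed range: 64600000 Ω to 71400000 Ω.
66000000 ohms lies inside that range.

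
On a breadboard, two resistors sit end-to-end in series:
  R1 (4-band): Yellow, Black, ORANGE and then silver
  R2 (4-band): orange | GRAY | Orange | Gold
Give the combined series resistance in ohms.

R1: yellow, black → 40; orange ×10^3 → 40000 Ω.
R2: orange, grey → 38; orange ×10^3 → 38000 Ω.
Series: 40000 + 38000 = 78000 Ω.

78000 Ω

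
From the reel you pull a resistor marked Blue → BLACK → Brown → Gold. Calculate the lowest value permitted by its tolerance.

570 Ω

Blue → 6 (first significant figure)
Black → 0 (second significant figure)
Brown → ×10 multiplier
Gold → ±5% tolerance
60 × 10 = 600 Ω
Lowest = 600 × (1 − 5/100) = 570 Ω.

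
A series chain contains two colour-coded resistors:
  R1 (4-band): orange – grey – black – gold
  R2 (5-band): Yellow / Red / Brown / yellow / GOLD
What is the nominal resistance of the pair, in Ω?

4210038 Ω

R1: orange, grey → 38; black ×1 → 38 Ω.
R2: yellow, red, brown → 421; yellow ×10^4 → 4210000 Ω.
Series: 38 + 4210000 = 4210038 Ω.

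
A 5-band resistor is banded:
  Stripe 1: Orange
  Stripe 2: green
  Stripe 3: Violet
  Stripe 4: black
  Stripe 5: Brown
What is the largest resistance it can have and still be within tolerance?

Orange → 3 (first significant figure)
Green → 5 (second significant figure)
Violet → 7 (third significant figure)
Black → ×1 multiplier
Brown → ±1% tolerance
357 × 1 = 357 Ω
Largest = 357 × (1 + 1/100) = 360.57 Ω.

360.57 Ω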